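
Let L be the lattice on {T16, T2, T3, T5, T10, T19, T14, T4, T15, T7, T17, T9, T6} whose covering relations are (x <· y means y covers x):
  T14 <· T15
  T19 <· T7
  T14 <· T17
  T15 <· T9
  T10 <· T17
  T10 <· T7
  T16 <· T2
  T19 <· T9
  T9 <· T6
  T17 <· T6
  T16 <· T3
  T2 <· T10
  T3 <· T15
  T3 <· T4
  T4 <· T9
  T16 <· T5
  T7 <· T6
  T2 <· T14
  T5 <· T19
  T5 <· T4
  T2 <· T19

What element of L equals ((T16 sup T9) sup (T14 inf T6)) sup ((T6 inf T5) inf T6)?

T9

T16 ∨ T9 = T9
T14 ∧ T6 = T14
T9 ∨ T14 = T9
T6 ∧ T5 = T5
T5 ∧ T6 = T5
T9 ∨ T5 = T9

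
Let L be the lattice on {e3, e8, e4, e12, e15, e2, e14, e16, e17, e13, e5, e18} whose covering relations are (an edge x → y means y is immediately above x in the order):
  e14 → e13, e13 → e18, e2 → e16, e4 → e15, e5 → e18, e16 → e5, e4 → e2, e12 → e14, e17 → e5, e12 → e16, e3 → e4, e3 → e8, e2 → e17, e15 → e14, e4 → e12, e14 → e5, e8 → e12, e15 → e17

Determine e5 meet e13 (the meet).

Common lower bounds of {e5, e13}: e12, e14, e15, e3, e4, e8.
The greatest among these is e14.

e14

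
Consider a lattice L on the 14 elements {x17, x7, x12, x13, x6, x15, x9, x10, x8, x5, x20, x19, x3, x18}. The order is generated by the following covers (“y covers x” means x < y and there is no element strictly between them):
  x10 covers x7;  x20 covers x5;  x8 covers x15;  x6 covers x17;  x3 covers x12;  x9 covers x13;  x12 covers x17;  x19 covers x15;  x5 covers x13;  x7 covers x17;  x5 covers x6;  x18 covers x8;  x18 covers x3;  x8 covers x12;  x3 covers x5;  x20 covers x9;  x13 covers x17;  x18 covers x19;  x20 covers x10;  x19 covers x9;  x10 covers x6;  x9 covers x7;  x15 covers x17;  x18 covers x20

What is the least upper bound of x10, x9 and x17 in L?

Common upper bounds of {x10, x9, x17}: x18, x20.
The least among these is x20.

x20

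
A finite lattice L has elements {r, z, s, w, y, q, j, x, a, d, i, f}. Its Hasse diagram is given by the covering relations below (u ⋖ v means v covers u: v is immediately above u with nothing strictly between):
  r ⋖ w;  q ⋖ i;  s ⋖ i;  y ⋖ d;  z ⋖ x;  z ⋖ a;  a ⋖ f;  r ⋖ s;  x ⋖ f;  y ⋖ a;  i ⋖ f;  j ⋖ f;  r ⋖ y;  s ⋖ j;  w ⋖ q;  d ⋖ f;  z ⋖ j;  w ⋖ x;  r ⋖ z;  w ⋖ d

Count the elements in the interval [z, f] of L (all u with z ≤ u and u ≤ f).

The interval [z, f] = {a, f, j, x, z}, which has 5 elements.

5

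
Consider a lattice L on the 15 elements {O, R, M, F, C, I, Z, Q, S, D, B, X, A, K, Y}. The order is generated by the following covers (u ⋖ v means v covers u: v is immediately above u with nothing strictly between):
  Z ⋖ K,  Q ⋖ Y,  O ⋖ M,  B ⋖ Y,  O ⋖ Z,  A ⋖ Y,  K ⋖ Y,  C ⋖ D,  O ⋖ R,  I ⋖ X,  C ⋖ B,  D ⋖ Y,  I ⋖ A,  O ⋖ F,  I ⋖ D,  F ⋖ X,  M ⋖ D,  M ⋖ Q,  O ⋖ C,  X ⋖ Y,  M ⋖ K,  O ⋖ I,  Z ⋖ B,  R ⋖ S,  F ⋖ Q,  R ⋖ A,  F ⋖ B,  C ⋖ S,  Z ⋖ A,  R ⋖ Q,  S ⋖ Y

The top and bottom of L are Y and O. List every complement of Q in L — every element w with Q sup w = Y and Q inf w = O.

Need w with Q ∨ w = Y and Q ∧ w = O.
Checking each element gives: C, I, Z.

C, I, Z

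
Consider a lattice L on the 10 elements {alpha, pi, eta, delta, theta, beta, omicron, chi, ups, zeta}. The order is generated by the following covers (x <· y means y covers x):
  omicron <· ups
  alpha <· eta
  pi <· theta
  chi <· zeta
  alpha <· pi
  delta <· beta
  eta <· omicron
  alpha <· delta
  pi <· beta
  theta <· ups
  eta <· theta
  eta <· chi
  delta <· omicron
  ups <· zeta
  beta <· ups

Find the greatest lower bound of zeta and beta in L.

Common lower bounds of {zeta, beta}: alpha, beta, delta, pi.
The greatest among these is beta.

beta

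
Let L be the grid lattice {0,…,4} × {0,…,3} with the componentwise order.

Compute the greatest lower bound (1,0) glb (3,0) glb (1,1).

(1,0)

Common lower bounds of {(1,0), (3,0), (1,1)}: (0,0), (1,0).
The greatest among these is (1,0).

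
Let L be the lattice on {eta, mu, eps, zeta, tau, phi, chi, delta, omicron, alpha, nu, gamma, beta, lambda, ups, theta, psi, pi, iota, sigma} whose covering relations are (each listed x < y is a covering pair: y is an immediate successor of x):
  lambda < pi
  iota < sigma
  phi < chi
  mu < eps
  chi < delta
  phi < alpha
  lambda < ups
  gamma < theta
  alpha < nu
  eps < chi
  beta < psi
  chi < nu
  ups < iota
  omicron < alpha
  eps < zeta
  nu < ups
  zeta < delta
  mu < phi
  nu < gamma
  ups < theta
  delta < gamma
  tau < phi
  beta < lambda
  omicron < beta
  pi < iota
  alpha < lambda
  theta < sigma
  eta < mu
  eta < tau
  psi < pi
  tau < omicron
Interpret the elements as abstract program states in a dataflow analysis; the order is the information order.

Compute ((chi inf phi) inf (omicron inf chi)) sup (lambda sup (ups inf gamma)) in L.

chi ∧ phi = phi
omicron ∧ chi = tau
phi ∧ tau = tau
ups ∧ gamma = nu
lambda ∨ nu = ups
tau ∨ ups = ups

ups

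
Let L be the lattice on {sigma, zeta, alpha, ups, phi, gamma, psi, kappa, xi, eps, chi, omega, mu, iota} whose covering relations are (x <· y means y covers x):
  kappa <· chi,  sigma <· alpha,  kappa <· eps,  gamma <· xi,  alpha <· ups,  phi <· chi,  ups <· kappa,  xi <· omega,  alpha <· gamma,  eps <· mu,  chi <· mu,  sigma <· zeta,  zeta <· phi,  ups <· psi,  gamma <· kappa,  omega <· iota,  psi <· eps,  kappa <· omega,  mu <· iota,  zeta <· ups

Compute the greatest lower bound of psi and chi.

ups

Common lower bounds of {psi, chi}: alpha, sigma, ups, zeta.
The greatest among these is ups.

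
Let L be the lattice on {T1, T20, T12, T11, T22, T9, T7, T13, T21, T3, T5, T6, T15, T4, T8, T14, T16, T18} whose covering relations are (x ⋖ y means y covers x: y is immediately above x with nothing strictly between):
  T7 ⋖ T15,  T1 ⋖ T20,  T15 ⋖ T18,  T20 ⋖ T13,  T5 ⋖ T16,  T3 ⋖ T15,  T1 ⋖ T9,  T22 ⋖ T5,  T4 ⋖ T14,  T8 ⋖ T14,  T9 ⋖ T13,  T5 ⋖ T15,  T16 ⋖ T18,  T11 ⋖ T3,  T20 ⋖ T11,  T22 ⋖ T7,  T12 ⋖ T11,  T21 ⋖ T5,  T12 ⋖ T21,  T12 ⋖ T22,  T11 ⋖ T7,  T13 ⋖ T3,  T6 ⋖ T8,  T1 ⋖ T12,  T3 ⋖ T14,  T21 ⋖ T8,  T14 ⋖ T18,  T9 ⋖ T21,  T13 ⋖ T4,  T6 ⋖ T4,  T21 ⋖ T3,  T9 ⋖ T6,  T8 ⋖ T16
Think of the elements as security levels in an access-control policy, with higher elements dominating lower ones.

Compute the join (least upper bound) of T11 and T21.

T3

Common upper bounds of {T11, T21}: T14, T15, T18, T3.
The least among these is T3.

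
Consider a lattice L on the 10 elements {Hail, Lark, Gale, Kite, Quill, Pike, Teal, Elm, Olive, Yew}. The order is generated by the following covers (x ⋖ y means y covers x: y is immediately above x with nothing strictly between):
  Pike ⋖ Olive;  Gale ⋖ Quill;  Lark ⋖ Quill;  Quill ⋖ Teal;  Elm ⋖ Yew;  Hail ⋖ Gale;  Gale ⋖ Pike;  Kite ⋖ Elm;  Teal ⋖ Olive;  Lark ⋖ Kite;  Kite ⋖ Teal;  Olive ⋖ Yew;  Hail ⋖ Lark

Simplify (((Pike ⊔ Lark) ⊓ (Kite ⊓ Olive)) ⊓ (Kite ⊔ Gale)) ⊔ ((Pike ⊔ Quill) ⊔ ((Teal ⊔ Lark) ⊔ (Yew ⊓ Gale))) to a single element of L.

Pike ∨ Lark = Olive
Kite ∧ Olive = Kite
Olive ∧ Kite = Kite
Kite ∨ Gale = Teal
Kite ∧ Teal = Kite
Pike ∨ Quill = Olive
Teal ∨ Lark = Teal
Yew ∧ Gale = Gale
Teal ∨ Gale = Teal
Olive ∨ Teal = Olive
Kite ∨ Olive = Olive

Olive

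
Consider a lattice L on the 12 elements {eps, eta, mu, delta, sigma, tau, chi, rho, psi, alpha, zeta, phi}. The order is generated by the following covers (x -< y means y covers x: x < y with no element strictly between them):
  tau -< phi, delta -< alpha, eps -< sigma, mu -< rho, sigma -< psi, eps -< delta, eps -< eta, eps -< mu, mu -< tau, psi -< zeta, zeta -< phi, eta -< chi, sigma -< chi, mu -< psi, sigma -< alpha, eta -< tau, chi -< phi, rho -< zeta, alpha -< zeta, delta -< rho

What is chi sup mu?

phi

Common upper bounds of {chi, mu}: phi.
The least among these is phi.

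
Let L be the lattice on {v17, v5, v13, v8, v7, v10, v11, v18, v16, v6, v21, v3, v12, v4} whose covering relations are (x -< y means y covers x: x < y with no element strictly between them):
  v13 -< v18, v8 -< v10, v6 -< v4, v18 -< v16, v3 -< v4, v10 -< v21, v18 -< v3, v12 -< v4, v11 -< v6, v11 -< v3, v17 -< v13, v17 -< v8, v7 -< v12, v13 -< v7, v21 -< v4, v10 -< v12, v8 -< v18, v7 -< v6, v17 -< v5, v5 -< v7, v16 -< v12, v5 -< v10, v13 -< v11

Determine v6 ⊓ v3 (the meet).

v11

Common lower bounds of {v6, v3}: v11, v13, v17.
The greatest among these is v11.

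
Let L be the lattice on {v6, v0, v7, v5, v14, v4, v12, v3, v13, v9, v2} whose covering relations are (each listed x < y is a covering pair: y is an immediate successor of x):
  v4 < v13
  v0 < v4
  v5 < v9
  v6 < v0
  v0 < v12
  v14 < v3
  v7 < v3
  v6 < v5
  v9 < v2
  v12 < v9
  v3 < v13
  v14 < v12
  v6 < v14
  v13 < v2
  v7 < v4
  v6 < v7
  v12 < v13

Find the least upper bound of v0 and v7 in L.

v4

Common upper bounds of {v0, v7}: v13, v2, v4.
The least among these is v4.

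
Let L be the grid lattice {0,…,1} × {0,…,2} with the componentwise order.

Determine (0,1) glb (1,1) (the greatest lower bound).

In a product of chains, the meet is componentwise min, giving (0,1).

(0,1)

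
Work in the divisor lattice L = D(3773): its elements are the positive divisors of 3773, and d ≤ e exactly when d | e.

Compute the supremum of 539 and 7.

In the divisibility order, the join is the least common multiple: lcm(539, 7) = 539.

539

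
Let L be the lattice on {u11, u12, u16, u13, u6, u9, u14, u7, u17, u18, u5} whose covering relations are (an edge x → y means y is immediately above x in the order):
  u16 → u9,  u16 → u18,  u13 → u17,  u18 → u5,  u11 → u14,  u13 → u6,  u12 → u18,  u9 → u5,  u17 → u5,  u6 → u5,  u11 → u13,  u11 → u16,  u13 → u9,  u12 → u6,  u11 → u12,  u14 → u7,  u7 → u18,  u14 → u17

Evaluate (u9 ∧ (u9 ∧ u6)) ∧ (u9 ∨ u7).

u13

u9 ∧ u6 = u13
u9 ∧ u13 = u13
u9 ∨ u7 = u5
u13 ∧ u5 = u13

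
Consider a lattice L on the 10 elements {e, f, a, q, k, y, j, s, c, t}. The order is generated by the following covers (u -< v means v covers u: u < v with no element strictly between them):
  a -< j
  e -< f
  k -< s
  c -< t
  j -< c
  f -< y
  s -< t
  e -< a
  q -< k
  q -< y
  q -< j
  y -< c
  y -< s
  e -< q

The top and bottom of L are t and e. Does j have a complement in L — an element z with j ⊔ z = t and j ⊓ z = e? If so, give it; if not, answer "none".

none

For every candidate z, either j ∨ z ≠ t or j ∧ z ≠ e; no complement exists.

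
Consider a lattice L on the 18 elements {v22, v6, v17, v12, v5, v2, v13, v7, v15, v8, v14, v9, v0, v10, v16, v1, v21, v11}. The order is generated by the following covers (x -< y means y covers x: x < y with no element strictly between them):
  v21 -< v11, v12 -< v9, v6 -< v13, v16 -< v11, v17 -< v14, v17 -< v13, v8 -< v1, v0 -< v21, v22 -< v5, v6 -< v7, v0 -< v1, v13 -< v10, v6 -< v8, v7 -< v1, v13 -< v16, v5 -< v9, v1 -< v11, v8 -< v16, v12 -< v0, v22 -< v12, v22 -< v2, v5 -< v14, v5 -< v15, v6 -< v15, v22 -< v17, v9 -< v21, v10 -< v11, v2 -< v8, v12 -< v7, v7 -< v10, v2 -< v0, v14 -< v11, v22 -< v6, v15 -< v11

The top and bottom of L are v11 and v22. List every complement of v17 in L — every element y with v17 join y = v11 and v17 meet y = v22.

v0, v1, v15, v21, v9

Need y with v17 ∨ y = v11 and v17 ∧ y = v22.
Checking each element gives: v0, v1, v15, v21, v9.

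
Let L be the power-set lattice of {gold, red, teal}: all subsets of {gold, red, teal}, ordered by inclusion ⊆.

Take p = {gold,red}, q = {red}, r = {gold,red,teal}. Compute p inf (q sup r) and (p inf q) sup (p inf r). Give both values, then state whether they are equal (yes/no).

{gold,red}; {gold,red}; yes

q sup r = {gold,red,teal}, so p inf (q sup r) = {gold,red} inf {gold,red,teal} = {gold,red}.
p inf q = {red} and p inf r = {gold,red}, so (p inf q) sup (p inf r) = {red} sup {gold,red} = {gold,red}.
Equal: yes.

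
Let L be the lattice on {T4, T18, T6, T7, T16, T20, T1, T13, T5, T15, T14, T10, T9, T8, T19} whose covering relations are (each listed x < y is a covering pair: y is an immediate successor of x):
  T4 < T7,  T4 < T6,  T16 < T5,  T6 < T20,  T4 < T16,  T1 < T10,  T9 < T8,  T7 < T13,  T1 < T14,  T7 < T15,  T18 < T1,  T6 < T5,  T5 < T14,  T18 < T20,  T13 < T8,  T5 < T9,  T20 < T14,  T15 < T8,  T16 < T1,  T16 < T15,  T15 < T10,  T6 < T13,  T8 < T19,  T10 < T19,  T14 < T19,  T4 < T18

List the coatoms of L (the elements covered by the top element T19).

T10, T14, T8

The coatoms are exactly the elements covered by T19: T10, T14, T8.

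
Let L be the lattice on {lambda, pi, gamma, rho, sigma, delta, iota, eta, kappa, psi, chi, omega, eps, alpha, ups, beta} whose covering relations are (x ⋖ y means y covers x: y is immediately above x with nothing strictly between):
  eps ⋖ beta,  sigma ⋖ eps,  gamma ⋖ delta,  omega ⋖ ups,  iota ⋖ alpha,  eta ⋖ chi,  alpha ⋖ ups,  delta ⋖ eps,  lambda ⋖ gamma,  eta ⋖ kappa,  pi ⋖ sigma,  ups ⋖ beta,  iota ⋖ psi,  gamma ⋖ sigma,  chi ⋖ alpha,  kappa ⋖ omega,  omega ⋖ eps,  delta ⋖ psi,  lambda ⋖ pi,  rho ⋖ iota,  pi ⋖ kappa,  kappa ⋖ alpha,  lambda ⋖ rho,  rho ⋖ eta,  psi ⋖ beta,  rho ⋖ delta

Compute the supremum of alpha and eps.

beta

Common upper bounds of {alpha, eps}: beta.
The least among these is beta.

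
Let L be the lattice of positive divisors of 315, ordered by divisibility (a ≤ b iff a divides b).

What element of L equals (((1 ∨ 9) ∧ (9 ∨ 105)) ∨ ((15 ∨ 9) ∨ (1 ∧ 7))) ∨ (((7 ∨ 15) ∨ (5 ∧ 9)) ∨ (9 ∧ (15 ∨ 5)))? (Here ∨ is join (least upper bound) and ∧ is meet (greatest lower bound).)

1 ∨ 9 = 9
9 ∨ 105 = 315
9 ∧ 315 = 9
15 ∨ 9 = 45
1 ∧ 7 = 1
45 ∨ 1 = 45
9 ∨ 45 = 45
7 ∨ 15 = 105
5 ∧ 9 = 1
105 ∨ 1 = 105
15 ∨ 5 = 15
9 ∧ 15 = 3
105 ∨ 3 = 105
45 ∨ 105 = 315

315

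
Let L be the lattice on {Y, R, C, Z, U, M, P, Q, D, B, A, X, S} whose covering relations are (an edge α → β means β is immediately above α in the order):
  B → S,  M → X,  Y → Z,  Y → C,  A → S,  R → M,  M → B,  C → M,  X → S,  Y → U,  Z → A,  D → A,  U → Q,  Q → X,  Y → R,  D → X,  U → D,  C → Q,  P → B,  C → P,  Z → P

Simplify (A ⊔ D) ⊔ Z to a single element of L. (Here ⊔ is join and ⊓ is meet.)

A ∨ D = A
A ∨ Z = A

A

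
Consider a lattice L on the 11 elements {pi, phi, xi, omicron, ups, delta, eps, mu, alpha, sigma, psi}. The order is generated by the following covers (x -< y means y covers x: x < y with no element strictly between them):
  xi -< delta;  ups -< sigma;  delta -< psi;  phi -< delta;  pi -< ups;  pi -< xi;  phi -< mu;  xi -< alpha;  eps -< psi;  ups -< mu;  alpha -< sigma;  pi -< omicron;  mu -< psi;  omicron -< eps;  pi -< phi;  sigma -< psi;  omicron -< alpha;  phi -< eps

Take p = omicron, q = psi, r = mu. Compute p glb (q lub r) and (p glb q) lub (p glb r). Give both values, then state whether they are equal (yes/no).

q lub r = psi, so p glb (q lub r) = omicron glb psi = omicron.
p glb q = omicron and p glb r = pi, so (p glb q) lub (p glb r) = omicron lub pi = omicron.
Equal: yes.

omicron; omicron; yes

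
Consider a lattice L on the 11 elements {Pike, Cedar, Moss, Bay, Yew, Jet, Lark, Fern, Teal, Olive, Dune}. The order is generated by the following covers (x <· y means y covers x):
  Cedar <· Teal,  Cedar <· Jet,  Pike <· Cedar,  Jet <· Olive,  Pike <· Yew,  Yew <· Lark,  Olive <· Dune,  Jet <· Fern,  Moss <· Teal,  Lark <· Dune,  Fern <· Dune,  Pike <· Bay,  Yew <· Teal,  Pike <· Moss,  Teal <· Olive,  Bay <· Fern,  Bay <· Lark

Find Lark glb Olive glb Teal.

Common lower bounds of {Lark, Olive, Teal}: Pike, Yew.
The greatest among these is Yew.

Yew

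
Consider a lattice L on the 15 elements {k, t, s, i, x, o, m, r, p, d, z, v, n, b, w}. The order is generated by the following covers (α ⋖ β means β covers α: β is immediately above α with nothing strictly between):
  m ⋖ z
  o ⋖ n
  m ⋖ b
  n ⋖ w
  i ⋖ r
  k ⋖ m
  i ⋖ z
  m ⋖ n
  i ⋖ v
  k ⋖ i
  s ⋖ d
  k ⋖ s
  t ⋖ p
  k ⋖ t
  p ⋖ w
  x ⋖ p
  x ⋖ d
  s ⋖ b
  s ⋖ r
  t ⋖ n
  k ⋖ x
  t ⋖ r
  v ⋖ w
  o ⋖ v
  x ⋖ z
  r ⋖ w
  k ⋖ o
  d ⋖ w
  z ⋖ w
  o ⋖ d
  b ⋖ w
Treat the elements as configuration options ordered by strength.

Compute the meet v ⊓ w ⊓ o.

o

Common lower bounds of {v, w, o}: k, o.
The greatest among these is o.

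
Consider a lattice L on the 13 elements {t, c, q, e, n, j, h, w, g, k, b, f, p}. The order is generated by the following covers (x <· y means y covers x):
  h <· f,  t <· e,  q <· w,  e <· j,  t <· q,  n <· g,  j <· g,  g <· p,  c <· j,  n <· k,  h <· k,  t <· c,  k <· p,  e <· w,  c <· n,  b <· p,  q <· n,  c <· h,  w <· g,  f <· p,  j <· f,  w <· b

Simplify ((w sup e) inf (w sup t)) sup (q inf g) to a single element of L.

w ∨ e = w
w ∨ t = w
w ∧ w = w
q ∧ g = q
w ∨ q = w

w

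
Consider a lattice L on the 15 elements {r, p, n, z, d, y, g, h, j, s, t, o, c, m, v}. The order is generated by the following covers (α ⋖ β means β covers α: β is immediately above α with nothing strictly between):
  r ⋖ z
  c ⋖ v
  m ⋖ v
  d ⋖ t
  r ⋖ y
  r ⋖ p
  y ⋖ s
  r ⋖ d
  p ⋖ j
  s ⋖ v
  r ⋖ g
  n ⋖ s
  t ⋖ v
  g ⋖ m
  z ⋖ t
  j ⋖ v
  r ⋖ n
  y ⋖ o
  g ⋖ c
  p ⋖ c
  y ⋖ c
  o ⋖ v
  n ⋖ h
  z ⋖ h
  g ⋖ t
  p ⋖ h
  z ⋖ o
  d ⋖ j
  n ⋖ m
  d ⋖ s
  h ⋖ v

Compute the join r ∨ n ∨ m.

Common upper bounds of {r, n, m}: m, v.
The least among these is m.

m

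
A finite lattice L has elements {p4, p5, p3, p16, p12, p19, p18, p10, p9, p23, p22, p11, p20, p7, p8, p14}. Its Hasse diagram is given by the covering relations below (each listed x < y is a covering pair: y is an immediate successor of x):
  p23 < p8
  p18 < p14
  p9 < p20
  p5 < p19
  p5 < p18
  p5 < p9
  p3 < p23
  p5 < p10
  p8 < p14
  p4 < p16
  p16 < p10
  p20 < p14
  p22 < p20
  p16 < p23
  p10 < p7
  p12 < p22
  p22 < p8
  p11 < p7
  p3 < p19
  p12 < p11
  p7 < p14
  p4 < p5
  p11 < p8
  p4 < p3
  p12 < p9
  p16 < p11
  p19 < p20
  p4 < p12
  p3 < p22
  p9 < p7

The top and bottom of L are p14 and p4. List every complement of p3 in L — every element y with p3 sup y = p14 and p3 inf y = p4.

p10, p18, p7

Need y with p3 ∨ y = p14 and p3 ∧ y = p4.
Checking each element gives: p10, p18, p7.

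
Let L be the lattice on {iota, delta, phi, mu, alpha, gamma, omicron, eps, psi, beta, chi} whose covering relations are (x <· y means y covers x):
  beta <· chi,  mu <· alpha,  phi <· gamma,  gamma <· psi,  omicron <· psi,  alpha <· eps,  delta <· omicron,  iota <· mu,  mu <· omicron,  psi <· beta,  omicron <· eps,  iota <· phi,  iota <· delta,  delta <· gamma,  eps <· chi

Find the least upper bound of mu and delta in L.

Common upper bounds of {mu, delta}: beta, chi, eps, omicron, psi.
The least among these is omicron.

omicron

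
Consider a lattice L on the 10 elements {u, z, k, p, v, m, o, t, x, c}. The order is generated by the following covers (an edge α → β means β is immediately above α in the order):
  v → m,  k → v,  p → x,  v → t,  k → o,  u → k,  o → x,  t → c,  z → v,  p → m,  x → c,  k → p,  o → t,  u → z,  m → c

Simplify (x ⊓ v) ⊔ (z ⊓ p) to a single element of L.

x ∧ v = k
z ∧ p = u
k ∨ u = k

k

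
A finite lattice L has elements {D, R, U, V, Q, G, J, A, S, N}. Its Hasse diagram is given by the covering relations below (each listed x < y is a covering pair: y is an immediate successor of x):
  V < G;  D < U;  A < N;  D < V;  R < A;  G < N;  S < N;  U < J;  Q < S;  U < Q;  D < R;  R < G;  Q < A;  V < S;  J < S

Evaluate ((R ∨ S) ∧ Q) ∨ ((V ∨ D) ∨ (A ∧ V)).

R ∨ S = N
N ∧ Q = Q
V ∨ D = V
A ∧ V = D
V ∨ D = V
Q ∨ V = S

S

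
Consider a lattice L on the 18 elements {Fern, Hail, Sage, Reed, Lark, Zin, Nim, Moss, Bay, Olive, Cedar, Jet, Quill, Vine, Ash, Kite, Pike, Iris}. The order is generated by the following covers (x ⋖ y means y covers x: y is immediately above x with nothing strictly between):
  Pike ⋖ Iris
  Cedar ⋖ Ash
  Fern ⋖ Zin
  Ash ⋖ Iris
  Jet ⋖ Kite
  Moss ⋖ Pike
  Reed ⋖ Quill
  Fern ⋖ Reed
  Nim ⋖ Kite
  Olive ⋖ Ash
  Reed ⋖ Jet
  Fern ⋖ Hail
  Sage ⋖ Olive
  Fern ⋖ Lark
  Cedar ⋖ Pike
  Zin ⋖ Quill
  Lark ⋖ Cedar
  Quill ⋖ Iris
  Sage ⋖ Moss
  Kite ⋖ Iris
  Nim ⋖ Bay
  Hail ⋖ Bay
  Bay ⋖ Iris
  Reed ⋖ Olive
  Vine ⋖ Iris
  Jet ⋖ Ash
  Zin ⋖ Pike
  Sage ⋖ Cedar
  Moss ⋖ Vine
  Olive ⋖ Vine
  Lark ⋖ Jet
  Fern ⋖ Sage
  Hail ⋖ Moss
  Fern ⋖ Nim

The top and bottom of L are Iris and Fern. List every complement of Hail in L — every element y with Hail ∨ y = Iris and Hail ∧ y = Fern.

Ash, Jet, Kite, Quill

Need y with Hail ∨ y = Iris and Hail ∧ y = Fern.
Checking each element gives: Ash, Jet, Kite, Quill.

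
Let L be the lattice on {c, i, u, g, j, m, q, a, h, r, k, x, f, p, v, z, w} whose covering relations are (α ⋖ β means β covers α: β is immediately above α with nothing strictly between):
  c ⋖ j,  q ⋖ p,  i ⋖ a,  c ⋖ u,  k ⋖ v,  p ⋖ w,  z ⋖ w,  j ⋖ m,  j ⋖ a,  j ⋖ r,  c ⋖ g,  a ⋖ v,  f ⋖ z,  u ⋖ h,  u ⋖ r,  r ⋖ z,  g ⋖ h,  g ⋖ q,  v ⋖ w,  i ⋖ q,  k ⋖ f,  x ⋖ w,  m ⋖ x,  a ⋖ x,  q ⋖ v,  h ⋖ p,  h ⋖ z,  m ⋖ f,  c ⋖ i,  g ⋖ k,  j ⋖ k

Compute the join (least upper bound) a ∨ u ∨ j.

Common upper bounds of {a, u, j}: w.
The least among these is w.

w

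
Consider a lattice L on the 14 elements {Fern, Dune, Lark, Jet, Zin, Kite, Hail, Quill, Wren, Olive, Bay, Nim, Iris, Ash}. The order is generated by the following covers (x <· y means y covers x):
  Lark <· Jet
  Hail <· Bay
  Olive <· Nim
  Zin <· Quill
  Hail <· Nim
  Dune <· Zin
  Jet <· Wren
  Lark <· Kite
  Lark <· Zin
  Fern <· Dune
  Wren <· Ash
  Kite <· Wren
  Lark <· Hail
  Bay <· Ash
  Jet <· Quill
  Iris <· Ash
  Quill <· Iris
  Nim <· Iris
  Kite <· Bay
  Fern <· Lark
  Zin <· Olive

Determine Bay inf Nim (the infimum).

Common lower bounds of {Bay, Nim}: Fern, Hail, Lark.
The greatest among these is Hail.

Hail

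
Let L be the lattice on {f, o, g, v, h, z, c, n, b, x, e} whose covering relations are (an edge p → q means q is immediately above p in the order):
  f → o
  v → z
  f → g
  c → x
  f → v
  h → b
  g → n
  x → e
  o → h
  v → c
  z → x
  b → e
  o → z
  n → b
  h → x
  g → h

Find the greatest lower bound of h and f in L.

f

Common lower bounds of {h, f}: f.
The greatest among these is f.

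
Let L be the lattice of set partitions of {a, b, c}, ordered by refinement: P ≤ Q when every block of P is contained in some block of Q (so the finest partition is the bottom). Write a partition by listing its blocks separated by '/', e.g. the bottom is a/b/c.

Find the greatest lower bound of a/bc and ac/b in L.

The meet (common refinement) of a/bc and ac/b intersects blocks pairwise, giving a/b/c.

a/b/c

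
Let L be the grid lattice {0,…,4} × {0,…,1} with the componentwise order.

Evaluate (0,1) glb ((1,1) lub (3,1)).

(1,1) ∨ (3,1) = (3,1)
(0,1) ∧ (3,1) = (0,1)

(0,1)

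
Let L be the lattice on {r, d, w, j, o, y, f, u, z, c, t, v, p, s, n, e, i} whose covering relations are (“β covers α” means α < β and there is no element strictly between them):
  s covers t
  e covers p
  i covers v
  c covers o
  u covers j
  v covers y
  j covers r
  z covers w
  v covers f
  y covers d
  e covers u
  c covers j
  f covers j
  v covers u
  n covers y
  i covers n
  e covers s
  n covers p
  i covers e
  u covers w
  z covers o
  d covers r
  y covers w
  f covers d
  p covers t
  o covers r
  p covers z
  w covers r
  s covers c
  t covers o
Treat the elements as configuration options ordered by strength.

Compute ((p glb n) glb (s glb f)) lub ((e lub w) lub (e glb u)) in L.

e

p ∧ n = p
s ∧ f = j
p ∧ j = r
e ∨ w = e
e ∧ u = u
e ∨ u = e
r ∨ e = e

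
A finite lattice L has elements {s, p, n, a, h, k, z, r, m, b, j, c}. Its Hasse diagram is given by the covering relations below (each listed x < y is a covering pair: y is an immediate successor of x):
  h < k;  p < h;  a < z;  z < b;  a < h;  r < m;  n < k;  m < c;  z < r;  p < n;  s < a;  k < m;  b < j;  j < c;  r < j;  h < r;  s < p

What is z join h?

r

Common upper bounds of {z, h}: c, j, m, r.
The least among these is r.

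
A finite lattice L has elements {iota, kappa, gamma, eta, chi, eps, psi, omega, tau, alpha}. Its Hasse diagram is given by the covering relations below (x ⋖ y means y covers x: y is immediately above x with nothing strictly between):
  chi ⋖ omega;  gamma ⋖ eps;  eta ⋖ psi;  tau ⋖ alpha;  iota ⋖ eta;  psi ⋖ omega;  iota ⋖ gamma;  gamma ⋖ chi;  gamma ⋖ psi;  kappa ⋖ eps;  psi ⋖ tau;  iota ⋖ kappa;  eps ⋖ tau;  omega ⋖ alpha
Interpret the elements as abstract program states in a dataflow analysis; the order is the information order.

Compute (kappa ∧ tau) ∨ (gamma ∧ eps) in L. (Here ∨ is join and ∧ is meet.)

eps

kappa ∧ tau = kappa
gamma ∧ eps = gamma
kappa ∨ gamma = eps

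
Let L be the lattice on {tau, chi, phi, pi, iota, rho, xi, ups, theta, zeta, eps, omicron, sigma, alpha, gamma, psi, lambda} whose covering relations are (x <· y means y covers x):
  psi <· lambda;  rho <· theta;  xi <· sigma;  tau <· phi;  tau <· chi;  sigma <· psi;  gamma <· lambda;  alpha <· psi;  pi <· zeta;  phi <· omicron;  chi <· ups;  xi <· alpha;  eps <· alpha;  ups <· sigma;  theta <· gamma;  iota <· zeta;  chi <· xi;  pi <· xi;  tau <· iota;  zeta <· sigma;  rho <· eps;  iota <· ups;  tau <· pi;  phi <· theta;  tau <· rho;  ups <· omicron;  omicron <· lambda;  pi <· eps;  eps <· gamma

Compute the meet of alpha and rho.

rho

Common lower bounds of {alpha, rho}: rho, tau.
The greatest among these is rho.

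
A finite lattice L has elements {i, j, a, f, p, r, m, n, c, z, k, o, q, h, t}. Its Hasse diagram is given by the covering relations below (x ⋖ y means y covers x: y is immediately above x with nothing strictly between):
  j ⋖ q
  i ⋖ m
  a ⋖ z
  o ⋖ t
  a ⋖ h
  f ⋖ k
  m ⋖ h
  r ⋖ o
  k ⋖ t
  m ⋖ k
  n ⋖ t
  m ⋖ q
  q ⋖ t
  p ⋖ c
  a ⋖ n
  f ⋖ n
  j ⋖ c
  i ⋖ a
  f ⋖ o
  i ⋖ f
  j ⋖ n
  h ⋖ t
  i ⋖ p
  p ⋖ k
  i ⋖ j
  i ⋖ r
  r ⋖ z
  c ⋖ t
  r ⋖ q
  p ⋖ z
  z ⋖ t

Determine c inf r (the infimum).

i

Common lower bounds of {c, r}: i.
The greatest among these is i.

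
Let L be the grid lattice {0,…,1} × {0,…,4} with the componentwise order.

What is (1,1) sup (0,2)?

Common upper bounds of {(1,1), (0,2)}: (1,2), (1,3), (1,4).
The least among these is (1,2).

(1,2)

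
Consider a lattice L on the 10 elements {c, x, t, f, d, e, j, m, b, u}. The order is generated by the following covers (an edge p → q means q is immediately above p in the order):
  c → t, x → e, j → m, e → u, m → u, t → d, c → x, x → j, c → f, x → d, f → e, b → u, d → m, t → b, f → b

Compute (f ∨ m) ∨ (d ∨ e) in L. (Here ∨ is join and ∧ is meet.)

f ∨ m = u
d ∨ e = u
u ∨ u = u

u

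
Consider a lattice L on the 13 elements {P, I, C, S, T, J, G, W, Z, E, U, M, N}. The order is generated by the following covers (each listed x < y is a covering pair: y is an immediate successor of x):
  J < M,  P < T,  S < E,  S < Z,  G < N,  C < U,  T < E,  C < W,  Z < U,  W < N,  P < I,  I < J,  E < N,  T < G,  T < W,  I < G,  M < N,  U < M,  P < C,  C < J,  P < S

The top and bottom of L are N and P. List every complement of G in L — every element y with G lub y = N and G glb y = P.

Need y with G ∨ y = N and G ∧ y = P.
Checking each element gives: C, S, U, Z.

C, S, U, Z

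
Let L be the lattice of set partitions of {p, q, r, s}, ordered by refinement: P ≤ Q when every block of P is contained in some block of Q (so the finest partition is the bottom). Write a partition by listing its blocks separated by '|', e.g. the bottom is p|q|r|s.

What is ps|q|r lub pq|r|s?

pqs|r

Common upper bounds of {ps|q|r, pq|r|s}: pqrs, pqs|r.
The least among these is pqs|r.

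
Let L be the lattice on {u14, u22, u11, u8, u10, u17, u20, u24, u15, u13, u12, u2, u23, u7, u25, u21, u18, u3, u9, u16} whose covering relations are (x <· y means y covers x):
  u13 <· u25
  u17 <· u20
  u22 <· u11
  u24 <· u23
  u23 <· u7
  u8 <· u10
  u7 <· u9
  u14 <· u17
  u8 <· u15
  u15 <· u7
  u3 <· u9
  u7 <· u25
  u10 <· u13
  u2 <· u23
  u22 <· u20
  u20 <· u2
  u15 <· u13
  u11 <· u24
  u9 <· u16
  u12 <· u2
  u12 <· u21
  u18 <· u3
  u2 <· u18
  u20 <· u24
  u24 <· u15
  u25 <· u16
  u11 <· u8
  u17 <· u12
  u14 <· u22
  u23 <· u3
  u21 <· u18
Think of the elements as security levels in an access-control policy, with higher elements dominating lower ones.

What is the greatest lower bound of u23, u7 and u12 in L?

u12

Common lower bounds of {u23, u7, u12}: u12, u14, u17.
The greatest among these is u12.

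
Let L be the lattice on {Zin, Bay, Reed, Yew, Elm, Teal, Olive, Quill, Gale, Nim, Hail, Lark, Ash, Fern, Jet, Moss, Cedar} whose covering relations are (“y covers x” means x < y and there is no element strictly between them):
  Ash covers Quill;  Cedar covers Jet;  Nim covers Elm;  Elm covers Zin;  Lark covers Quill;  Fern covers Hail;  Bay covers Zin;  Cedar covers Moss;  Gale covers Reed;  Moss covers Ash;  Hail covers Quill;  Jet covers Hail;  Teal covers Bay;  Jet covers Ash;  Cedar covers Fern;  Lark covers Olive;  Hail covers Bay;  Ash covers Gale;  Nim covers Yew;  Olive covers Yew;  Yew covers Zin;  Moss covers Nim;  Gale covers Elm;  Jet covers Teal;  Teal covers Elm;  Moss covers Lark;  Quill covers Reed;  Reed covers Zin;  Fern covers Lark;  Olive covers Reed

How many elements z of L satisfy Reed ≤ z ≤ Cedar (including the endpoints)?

11

The interval [Reed, Cedar] = {Ash, Cedar, Fern, Gale, Hail, Jet, Lark, Moss, Olive, Quill, Reed}, which has 11 elements.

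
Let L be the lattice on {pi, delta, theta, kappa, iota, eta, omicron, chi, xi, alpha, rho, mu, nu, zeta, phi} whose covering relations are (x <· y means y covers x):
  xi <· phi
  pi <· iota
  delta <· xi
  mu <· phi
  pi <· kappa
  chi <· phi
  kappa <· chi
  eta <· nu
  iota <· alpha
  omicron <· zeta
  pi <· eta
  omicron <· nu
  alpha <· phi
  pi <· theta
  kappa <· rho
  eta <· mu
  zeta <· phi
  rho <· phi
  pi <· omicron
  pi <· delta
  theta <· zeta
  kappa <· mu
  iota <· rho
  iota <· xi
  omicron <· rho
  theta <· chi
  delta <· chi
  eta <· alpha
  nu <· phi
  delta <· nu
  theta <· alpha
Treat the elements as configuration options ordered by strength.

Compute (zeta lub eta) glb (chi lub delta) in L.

chi

zeta ∨ eta = phi
chi ∨ delta = chi
phi ∧ chi = chi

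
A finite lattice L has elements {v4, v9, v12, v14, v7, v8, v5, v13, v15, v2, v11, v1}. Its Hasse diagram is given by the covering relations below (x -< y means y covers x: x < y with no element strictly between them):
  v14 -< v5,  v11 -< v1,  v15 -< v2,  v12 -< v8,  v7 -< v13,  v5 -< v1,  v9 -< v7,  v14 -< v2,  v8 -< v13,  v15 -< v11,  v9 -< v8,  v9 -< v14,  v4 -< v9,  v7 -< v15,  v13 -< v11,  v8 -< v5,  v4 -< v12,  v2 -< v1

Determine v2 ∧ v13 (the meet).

v7

Common lower bounds of {v2, v13}: v4, v7, v9.
The greatest among these is v7.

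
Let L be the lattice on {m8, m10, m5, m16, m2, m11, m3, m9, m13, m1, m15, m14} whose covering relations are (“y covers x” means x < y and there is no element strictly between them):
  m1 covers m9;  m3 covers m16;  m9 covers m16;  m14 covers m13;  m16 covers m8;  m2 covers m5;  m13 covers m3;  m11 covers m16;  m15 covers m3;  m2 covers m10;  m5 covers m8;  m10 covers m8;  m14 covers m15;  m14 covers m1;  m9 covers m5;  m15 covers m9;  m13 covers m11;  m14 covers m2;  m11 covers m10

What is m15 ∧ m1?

Common lower bounds of {m15, m1}: m16, m5, m8, m9.
The greatest among these is m9.

m9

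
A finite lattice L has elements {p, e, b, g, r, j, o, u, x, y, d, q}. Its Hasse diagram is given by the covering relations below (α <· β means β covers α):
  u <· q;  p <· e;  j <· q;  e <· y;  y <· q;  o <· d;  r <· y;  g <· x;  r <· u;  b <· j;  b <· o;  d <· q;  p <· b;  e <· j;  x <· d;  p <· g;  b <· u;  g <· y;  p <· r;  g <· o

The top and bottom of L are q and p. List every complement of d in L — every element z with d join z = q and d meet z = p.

e, r

Need z with d ∨ z = q and d ∧ z = p.
Checking each element gives: e, r.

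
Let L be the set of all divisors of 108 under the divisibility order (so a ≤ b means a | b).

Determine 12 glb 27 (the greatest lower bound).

3

In the divisibility order, the meet is the greatest common divisor: gcd(12, 27) = 3.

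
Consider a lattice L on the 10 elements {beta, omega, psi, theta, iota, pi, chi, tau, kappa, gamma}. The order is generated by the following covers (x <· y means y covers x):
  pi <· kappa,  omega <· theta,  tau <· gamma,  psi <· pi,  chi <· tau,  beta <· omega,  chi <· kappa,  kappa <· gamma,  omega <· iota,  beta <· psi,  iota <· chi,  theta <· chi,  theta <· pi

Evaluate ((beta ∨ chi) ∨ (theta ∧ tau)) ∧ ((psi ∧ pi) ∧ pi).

beta

beta ∨ chi = chi
theta ∧ tau = theta
chi ∨ theta = chi
psi ∧ pi = psi
psi ∧ pi = psi
chi ∧ psi = beta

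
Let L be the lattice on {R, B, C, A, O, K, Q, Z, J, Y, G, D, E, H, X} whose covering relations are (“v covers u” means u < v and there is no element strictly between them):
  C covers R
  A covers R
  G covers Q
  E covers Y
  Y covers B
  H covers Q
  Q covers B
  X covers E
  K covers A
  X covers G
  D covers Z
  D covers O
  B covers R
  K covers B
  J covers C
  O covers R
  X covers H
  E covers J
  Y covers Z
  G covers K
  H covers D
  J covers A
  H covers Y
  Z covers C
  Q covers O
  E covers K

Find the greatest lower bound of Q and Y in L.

Common lower bounds of {Q, Y}: B, R.
The greatest among these is B.

B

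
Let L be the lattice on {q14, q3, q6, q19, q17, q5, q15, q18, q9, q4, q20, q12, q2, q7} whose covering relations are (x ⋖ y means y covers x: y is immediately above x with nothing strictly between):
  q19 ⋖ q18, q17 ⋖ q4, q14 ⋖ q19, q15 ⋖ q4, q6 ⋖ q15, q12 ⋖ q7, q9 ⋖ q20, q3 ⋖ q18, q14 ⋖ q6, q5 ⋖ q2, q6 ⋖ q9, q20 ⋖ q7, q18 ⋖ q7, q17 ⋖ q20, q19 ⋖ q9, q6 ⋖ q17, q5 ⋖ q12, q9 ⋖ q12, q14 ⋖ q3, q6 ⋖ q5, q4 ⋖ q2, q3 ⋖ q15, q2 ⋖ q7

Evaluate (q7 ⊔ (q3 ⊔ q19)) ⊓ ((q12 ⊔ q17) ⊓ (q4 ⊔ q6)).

q3 ∨ q19 = q18
q7 ∨ q18 = q7
q12 ∨ q17 = q7
q4 ∨ q6 = q4
q7 ∧ q4 = q4
q7 ∧ q4 = q4

q4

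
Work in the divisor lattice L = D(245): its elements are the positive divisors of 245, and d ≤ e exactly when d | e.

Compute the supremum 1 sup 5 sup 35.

In the divisibility order, the join is the least common multiple: lcm(1, 5, 35) = 35.

35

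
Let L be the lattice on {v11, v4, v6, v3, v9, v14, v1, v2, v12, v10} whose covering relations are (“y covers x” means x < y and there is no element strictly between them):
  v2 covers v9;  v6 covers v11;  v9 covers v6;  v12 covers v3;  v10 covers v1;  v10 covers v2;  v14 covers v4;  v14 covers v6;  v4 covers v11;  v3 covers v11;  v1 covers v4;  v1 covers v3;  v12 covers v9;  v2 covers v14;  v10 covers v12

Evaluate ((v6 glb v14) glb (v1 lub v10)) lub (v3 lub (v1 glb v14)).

v10

v6 ∧ v14 = v6
v1 ∨ v10 = v10
v6 ∧ v10 = v6
v1 ∧ v14 = v4
v3 ∨ v4 = v1
v6 ∨ v1 = v10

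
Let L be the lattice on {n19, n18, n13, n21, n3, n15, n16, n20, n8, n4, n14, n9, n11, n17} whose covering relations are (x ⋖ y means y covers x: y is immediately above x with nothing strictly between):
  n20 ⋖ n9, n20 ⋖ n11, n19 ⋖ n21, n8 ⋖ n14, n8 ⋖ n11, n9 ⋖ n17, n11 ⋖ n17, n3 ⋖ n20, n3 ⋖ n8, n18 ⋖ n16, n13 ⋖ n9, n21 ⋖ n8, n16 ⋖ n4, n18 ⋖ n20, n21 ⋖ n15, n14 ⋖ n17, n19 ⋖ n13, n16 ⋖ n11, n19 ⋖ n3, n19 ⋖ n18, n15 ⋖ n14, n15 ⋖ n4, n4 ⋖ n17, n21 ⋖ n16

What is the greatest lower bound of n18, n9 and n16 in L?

Common lower bounds of {n18, n9, n16}: n18, n19.
The greatest among these is n18.

n18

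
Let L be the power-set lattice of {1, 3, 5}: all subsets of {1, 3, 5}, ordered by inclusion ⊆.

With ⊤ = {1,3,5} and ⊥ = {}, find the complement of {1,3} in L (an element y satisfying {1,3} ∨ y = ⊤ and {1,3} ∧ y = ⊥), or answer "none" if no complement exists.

Need y with {1,3} ∨ y = {1,3,5} and {1,3} ∧ y = {}.
Checking each element gives: {5}.

{5}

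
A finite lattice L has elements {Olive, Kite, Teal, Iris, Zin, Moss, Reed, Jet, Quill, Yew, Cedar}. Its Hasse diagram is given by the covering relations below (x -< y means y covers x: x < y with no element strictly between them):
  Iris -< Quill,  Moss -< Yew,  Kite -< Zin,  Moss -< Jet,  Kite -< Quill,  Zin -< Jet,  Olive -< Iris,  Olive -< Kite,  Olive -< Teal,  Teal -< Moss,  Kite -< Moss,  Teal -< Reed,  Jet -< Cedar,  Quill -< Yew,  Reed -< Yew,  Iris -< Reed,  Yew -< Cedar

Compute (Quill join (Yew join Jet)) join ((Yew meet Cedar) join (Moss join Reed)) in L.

Yew ∨ Jet = Cedar
Quill ∨ Cedar = Cedar
Yew ∧ Cedar = Yew
Moss ∨ Reed = Yew
Yew ∨ Yew = Yew
Cedar ∨ Yew = Cedar

Cedar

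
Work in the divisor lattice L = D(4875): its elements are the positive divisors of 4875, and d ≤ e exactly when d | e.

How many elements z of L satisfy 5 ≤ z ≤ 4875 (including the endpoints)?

The interval [5, 4875] = {125, 15, 1625, 195, 25, 325, 375, 4875, 5, 65, 75, 975}, which has 12 elements.

12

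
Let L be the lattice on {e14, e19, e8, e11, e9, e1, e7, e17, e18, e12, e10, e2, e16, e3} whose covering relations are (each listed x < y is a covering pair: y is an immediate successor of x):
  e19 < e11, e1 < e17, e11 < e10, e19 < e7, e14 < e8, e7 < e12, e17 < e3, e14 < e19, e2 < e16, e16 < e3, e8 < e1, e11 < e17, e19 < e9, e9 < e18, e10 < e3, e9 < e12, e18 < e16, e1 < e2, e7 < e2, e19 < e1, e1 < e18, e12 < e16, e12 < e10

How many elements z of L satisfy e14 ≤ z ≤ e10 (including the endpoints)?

The interval [e14, e10] = {e10, e11, e12, e14, e19, e7, e9}, which has 7 elements.

7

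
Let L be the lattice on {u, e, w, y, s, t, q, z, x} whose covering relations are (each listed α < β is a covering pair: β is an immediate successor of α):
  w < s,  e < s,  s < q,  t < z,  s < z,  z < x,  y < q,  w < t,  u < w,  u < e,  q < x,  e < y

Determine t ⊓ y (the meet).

u

Common lower bounds of {t, y}: u.
The greatest among these is u.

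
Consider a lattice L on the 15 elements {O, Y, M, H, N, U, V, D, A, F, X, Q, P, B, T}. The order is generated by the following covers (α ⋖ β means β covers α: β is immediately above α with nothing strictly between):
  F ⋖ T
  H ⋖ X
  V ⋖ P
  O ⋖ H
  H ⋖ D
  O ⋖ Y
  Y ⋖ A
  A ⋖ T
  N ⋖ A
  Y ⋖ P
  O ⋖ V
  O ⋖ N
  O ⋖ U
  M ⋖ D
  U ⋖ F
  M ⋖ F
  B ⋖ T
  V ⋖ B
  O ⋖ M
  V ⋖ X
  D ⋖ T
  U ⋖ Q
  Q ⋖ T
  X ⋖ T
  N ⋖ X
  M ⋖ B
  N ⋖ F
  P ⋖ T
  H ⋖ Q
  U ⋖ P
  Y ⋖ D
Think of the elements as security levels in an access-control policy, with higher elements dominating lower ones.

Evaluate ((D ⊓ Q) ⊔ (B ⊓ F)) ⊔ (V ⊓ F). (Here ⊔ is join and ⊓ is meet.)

D

D ∧ Q = H
B ∧ F = M
H ∨ M = D
V ∧ F = O
D ∨ O = D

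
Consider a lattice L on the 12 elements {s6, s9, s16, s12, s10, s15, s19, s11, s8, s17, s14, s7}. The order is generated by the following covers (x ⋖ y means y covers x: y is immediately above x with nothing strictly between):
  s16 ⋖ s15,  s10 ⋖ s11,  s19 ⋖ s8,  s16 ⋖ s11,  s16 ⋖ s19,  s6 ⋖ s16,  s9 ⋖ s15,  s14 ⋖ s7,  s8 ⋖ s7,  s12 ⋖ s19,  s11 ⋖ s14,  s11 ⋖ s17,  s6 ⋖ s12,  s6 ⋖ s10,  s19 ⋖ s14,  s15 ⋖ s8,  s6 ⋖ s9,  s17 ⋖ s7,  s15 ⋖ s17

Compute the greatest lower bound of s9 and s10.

s6

Common lower bounds of {s9, s10}: s6.
The greatest among these is s6.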